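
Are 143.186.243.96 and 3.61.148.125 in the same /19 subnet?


Mask: 255.255.224.0
143.186.243.96 AND mask = 143.186.224.0
3.61.148.125 AND mask = 3.61.128.0
No, different subnets (143.186.224.0 vs 3.61.128.0)


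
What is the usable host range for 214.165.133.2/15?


Network: 214.164.0.0
Broadcast: 214.165.255.255
First usable = network + 1
Last usable = broadcast - 1
Range: 214.164.0.1 to 214.165.255.254


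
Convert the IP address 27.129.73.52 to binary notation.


27 = 00011011
129 = 10000001
73 = 01001001
52 = 00110100
Binary: 00011011.10000001.01001001.00110100


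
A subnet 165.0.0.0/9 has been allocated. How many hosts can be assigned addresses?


Host bits = 32 - 9 = 23
Total addresses = 2^23 = 8388608
Usable = total - 2 (network and broadcast)
Usable hosts: 8388606


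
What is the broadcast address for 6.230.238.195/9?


Network: 6.128.0.0/9
Host bits = 23
Set all host bits to 1:
Broadcast: 6.255.255.255


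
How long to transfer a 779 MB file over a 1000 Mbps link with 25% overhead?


Effective throughput = 1000 * (1 - 25/100) = 750 Mbps
File size in Mb = 779 * 8 = 6232 Mb
Time = 6232 / 750
Time = 8.3093 seconds


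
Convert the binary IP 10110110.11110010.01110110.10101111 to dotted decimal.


10110110 = 182
11110010 = 242
01110110 = 118
10101111 = 175
IP: 182.242.118.175


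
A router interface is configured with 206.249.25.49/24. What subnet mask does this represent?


/24 means 24 network bits, 8 host bits
Binary: 11111111111111111111111100000000
Mask: 255.255.255.0


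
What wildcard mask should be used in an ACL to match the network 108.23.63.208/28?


Subnet mask: 255.255.255.240
Wildcard = 255.255.255.255 - subnet mask
255 - 255 = 0
255 - 255 = 0
255 - 255 = 0
255 - 240 = 15
Wildcard: 0.0.0.15


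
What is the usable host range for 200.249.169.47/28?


Network: 200.249.169.32
Broadcast: 200.249.169.47
First usable = network + 1
Last usable = broadcast - 1
Range: 200.249.169.33 to 200.249.169.46


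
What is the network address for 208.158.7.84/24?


IP:   11010000.10011110.00000111.01010100
Mask: 11111111.11111111.11111111.00000000
AND operation:
Net:  11010000.10011110.00000111.00000000
Network: 208.158.7.0/24


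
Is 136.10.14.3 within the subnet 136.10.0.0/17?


Subnet network: 136.10.0.0
Test IP AND mask: 136.10.0.0
Yes, 136.10.14.3 is in 136.10.0.0/17


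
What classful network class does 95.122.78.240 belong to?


First octet: 95
Binary: 01011111
0xxxxxxx -> Class A (1-126)
Class A, default mask 255.0.0.0 (/8)


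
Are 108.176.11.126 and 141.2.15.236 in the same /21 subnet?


Mask: 255.255.248.0
108.176.11.126 AND mask = 108.176.8.0
141.2.15.236 AND mask = 141.2.8.0
No, different subnets (108.176.8.0 vs 141.2.8.0)


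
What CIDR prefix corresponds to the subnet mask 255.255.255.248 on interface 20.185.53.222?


Binary: 11111111.11111111.11111111.11111000
Count leading 1s
Prefix: /29


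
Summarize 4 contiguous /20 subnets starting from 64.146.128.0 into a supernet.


Original prefix: /20
Number of subnets: 4 = 2^2
New prefix = 20 - 2 = 18
Supernet: 64.146.128.0/18


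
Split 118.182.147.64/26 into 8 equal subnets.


New prefix = 26 + 3 = 29
Each subnet has 8 addresses
  118.182.147.64/29
  118.182.147.72/29
  118.182.147.80/29
  118.182.147.88/29
  118.182.147.96/29
  118.182.147.104/29
  118.182.147.112/29
  118.182.147.120/29
Subnets: 118.182.147.64/29, 118.182.147.72/29, 118.182.147.80/29, 118.182.147.88/29, 118.182.147.96/29, 118.182.147.104/29, 118.182.147.112/29, 118.182.147.120/29


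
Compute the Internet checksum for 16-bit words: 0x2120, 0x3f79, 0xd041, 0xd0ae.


Sum all words (with carry folding):
+ 0x2120 = 0x2120
+ 0x3f79 = 0x6099
+ 0xd041 = 0x30db
+ 0xd0ae = 0x018a
One's complement: ~0x018a
Checksum = 0xfe75


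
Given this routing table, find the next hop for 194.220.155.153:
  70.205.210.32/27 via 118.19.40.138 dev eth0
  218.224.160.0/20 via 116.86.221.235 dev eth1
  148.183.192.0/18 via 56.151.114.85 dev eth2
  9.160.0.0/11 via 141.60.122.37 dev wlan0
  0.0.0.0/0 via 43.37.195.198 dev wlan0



Longest prefix match for 194.220.155.153:
  /27 70.205.210.32: no
  /20 218.224.160.0: no
  /18 148.183.192.0: no
  /11 9.160.0.0: no
  /0 0.0.0.0: MATCH
Selected: next-hop 43.37.195.198 via wlan0 (matched /0)


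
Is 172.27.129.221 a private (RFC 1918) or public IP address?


RFC 1918 private ranges:
  10.0.0.0/8 (10.0.0.0 - 10.255.255.255)
  172.16.0.0/12 (172.16.0.0 - 172.31.255.255)
  192.168.0.0/16 (192.168.0.0 - 192.168.255.255)
Private (in 172.16.0.0/12)


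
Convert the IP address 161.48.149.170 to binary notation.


161 = 10100001
48 = 00110000
149 = 10010101
170 = 10101010
Binary: 10100001.00110000.10010101.10101010


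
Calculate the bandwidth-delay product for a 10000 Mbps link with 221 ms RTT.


BDP = bandwidth * RTT
= 10000 Mbps * 221 ms
= 10000 * 1e6 * 221 / 1000 bits
= 2210000000 bits
= 276250000 bytes
= 269775.3906 KB
BDP = 2210000000 bits (276250000 bytes)


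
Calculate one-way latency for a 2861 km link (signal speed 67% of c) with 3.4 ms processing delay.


Speed = 0.67 * 3e5 km/s = 201000 km/s
Propagation delay = 2861 / 201000 = 0.0142 s = 14.2338 ms
Processing delay = 3.4 ms
Total one-way latency = 17.6338 ms


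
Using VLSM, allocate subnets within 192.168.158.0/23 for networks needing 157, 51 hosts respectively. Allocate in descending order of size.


157 hosts -> /24 (254 usable): 192.168.158.0/24
51 hosts -> /26 (62 usable): 192.168.159.0/26
Allocation: 192.168.158.0/24 (157 hosts, 254 usable); 192.168.159.0/26 (51 hosts, 62 usable)


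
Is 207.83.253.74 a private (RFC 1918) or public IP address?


RFC 1918 private ranges:
  10.0.0.0/8 (10.0.0.0 - 10.255.255.255)
  172.16.0.0/12 (172.16.0.0 - 172.31.255.255)
  192.168.0.0/16 (192.168.0.0 - 192.168.255.255)
Public (not in any RFC 1918 range)


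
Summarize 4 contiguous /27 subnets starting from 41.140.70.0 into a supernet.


Original prefix: /27
Number of subnets: 4 = 2^2
New prefix = 27 - 2 = 25
Supernet: 41.140.70.0/25


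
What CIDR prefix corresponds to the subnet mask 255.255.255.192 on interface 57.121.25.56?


Binary: 11111111.11111111.11111111.11000000
Count leading 1s
Prefix: /26


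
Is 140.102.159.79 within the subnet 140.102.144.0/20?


Subnet network: 140.102.144.0
Test IP AND mask: 140.102.144.0
Yes, 140.102.159.79 is in 140.102.144.0/20


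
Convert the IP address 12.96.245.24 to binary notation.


12 = 00001100
96 = 01100000
245 = 11110101
24 = 00011000
Binary: 00001100.01100000.11110101.00011000


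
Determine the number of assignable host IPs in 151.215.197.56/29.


Host bits = 32 - 29 = 3
Total addresses = 2^3 = 8
Usable = total - 2 (network and broadcast)
Usable hosts: 6


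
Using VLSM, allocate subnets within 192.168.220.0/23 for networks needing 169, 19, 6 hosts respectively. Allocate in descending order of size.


169 hosts -> /24 (254 usable): 192.168.220.0/24
19 hosts -> /27 (30 usable): 192.168.221.0/27
6 hosts -> /29 (6 usable): 192.168.221.32/29
Allocation: 192.168.220.0/24 (169 hosts, 254 usable); 192.168.221.0/27 (19 hosts, 30 usable); 192.168.221.32/29 (6 hosts, 6 usable)


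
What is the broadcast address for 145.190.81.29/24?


Network: 145.190.81.0/24
Host bits = 8
Set all host bits to 1:
Broadcast: 145.190.81.255


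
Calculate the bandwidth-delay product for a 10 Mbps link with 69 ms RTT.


BDP = bandwidth * RTT
= 10 Mbps * 69 ms
= 10 * 1e6 * 69 / 1000 bits
= 690000 bits
= 86250 bytes
= 84.2285 KB
BDP = 690000 bits (86250 bytes)


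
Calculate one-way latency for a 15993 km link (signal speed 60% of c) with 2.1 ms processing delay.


Speed = 0.6 * 3e5 km/s = 180000 km/s
Propagation delay = 15993 / 180000 = 0.0888 s = 88.85 ms
Processing delay = 2.1 ms
Total one-way latency = 90.95 ms


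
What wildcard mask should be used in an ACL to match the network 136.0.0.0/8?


Subnet mask: 255.0.0.0
Wildcard = 255.255.255.255 - subnet mask
255 - 255 = 0
255 - 0 = 255
255 - 0 = 255
255 - 0 = 255
Wildcard: 0.255.255.255


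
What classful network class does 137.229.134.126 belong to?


First octet: 137
Binary: 10001001
10xxxxxx -> Class B (128-191)
Class B, default mask 255.255.0.0 (/16)


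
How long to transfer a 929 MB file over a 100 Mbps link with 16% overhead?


Effective throughput = 100 * (1 - 16/100) = 84 Mbps
File size in Mb = 929 * 8 = 7432 Mb
Time = 7432 / 84
Time = 88.4762 seconds


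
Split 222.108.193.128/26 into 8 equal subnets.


New prefix = 26 + 3 = 29
Each subnet has 8 addresses
  222.108.193.128/29
  222.108.193.136/29
  222.108.193.144/29
  222.108.193.152/29
  222.108.193.160/29
  222.108.193.168/29
  222.108.193.176/29
  222.108.193.184/29
Subnets: 222.108.193.128/29, 222.108.193.136/29, 222.108.193.144/29, 222.108.193.152/29, 222.108.193.160/29, 222.108.193.168/29, 222.108.193.176/29, 222.108.193.184/29


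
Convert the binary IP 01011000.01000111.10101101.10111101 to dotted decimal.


01011000 = 88
01000111 = 71
10101101 = 173
10111101 = 189
IP: 88.71.173.189


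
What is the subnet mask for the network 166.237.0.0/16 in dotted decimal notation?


/16 means 16 network bits, 16 host bits
Binary: 11111111111111110000000000000000
Mask: 255.255.0.0


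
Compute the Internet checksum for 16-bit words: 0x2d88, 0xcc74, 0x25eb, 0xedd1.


Sum all words (with carry folding):
+ 0x2d88 = 0x2d88
+ 0xcc74 = 0xf9fc
+ 0x25eb = 0x1fe8
+ 0xedd1 = 0x0dba
One's complement: ~0x0dba
Checksum = 0xf245


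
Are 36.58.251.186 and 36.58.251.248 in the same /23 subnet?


Mask: 255.255.254.0
36.58.251.186 AND mask = 36.58.250.0
36.58.251.248 AND mask = 36.58.250.0
Yes, same subnet (36.58.250.0)


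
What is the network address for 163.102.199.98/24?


IP:   10100011.01100110.11000111.01100010
Mask: 11111111.11111111.11111111.00000000
AND operation:
Net:  10100011.01100110.11000111.00000000
Network: 163.102.199.0/24


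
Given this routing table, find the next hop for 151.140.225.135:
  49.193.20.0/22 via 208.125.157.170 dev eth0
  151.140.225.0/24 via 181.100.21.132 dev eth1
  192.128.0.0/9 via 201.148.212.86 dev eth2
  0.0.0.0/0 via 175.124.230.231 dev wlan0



Longest prefix match for 151.140.225.135:
  /22 49.193.20.0: no
  /24 151.140.225.0: MATCH
  /9 192.128.0.0: no
  /0 0.0.0.0: MATCH
Selected: next-hop 181.100.21.132 via eth1 (matched /24)


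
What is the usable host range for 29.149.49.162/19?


Network: 29.149.32.0
Broadcast: 29.149.63.255
First usable = network + 1
Last usable = broadcast - 1
Range: 29.149.32.1 to 29.149.63.254


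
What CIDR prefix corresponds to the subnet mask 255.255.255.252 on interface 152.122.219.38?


Binary: 11111111.11111111.11111111.11111100
Count leading 1s
Prefix: /30


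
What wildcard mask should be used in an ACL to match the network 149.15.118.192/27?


Subnet mask: 255.255.255.224
Wildcard = 255.255.255.255 - subnet mask
255 - 255 = 0
255 - 255 = 0
255 - 255 = 0
255 - 224 = 31
Wildcard: 0.0.0.31


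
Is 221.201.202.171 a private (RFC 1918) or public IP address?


RFC 1918 private ranges:
  10.0.0.0/8 (10.0.0.0 - 10.255.255.255)
  172.16.0.0/12 (172.16.0.0 - 172.31.255.255)
  192.168.0.0/16 (192.168.0.0 - 192.168.255.255)
Public (not in any RFC 1918 range)


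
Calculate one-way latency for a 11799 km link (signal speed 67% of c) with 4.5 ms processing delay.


Speed = 0.67 * 3e5 km/s = 201000 km/s
Propagation delay = 11799 / 201000 = 0.0587 s = 58.7015 ms
Processing delay = 4.5 ms
Total one-way latency = 63.2015 ms


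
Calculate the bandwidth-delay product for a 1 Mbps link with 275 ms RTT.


BDP = bandwidth * RTT
= 1 Mbps * 275 ms
= 1 * 1e6 * 275 / 1000 bits
= 275000 bits
= 34375 bytes
= 33.5693 KB
BDP = 275000 bits (34375 bytes)


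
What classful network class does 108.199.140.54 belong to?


First octet: 108
Binary: 01101100
0xxxxxxx -> Class A (1-126)
Class A, default mask 255.0.0.0 (/8)


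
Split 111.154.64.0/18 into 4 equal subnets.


New prefix = 18 + 2 = 20
Each subnet has 4096 addresses
  111.154.64.0/20
  111.154.80.0/20
  111.154.96.0/20
  111.154.112.0/20
Subnets: 111.154.64.0/20, 111.154.80.0/20, 111.154.96.0/20, 111.154.112.0/20


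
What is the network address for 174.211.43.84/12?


IP:   10101110.11010011.00101011.01010100
Mask: 11111111.11110000.00000000.00000000
AND operation:
Net:  10101110.11010000.00000000.00000000
Network: 174.208.0.0/12


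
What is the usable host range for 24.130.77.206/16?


Network: 24.130.0.0
Broadcast: 24.130.255.255
First usable = network + 1
Last usable = broadcast - 1
Range: 24.130.0.1 to 24.130.255.254


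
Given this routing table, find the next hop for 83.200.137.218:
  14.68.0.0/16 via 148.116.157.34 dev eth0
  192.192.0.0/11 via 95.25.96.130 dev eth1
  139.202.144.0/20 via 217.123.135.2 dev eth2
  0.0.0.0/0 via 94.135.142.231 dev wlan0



Longest prefix match for 83.200.137.218:
  /16 14.68.0.0: no
  /11 192.192.0.0: no
  /20 139.202.144.0: no
  /0 0.0.0.0: MATCH
Selected: next-hop 94.135.142.231 via wlan0 (matched /0)


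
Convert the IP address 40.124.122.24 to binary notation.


40 = 00101000
124 = 01111100
122 = 01111010
24 = 00011000
Binary: 00101000.01111100.01111010.00011000


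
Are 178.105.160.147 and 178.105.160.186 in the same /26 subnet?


Mask: 255.255.255.192
178.105.160.147 AND mask = 178.105.160.128
178.105.160.186 AND mask = 178.105.160.128
Yes, same subnet (178.105.160.128)


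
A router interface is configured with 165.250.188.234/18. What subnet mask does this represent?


/18 means 18 network bits, 14 host bits
Binary: 11111111111111111100000000000000
Mask: 255.255.192.0


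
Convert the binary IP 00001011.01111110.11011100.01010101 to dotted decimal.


00001011 = 11
01111110 = 126
11011100 = 220
01010101 = 85
IP: 11.126.220.85


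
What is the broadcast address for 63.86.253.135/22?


Network: 63.86.252.0/22
Host bits = 10
Set all host bits to 1:
Broadcast: 63.86.255.255


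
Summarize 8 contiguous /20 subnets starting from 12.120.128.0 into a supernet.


Original prefix: /20
Number of subnets: 8 = 2^3
New prefix = 20 - 3 = 17
Supernet: 12.120.128.0/17


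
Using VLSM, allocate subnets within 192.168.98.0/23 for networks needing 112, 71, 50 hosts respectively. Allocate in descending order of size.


112 hosts -> /25 (126 usable): 192.168.98.0/25
71 hosts -> /25 (126 usable): 192.168.98.128/25
50 hosts -> /26 (62 usable): 192.168.99.0/26
Allocation: 192.168.98.0/25 (112 hosts, 126 usable); 192.168.98.128/25 (71 hosts, 126 usable); 192.168.99.0/26 (50 hosts, 62 usable)


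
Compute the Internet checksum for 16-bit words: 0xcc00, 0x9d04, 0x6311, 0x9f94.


Sum all words (with carry folding):
+ 0xcc00 = 0xcc00
+ 0x9d04 = 0x6905
+ 0x6311 = 0xcc16
+ 0x9f94 = 0x6bab
One's complement: ~0x6bab
Checksum = 0x9454


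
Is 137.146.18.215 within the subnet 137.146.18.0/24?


Subnet network: 137.146.18.0
Test IP AND mask: 137.146.18.0
Yes, 137.146.18.215 is in 137.146.18.0/24


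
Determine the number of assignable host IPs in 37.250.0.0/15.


Host bits = 32 - 15 = 17
Total addresses = 2^17 = 131072
Usable = total - 2 (network and broadcast)
Usable hosts: 131070


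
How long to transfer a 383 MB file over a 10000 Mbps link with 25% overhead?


Effective throughput = 10000 * (1 - 25/100) = 7500 Mbps
File size in Mb = 383 * 8 = 3064 Mb
Time = 3064 / 7500
Time = 0.4085 seconds


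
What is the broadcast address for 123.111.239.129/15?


Network: 123.110.0.0/15
Host bits = 17
Set all host bits to 1:
Broadcast: 123.111.255.255


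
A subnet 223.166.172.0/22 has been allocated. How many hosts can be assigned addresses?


Host bits = 32 - 22 = 10
Total addresses = 2^10 = 1024
Usable = total - 2 (network and broadcast)
Usable hosts: 1022


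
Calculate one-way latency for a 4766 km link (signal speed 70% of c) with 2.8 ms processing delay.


Speed = 0.7 * 3e5 km/s = 210000 km/s
Propagation delay = 4766 / 210000 = 0.0227 s = 22.6952 ms
Processing delay = 2.8 ms
Total one-way latency = 25.4952 ms


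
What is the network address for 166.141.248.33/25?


IP:   10100110.10001101.11111000.00100001
Mask: 11111111.11111111.11111111.10000000
AND operation:
Net:  10100110.10001101.11111000.00000000
Network: 166.141.248.0/25


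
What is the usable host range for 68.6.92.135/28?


Network: 68.6.92.128
Broadcast: 68.6.92.143
First usable = network + 1
Last usable = broadcast - 1
Range: 68.6.92.129 to 68.6.92.142


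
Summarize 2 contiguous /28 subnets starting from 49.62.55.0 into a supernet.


Original prefix: /28
Number of subnets: 2 = 2^1
New prefix = 28 - 1 = 27
Supernet: 49.62.55.0/27


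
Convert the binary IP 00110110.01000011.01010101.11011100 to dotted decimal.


00110110 = 54
01000011 = 67
01010101 = 85
11011100 = 220
IP: 54.67.85.220


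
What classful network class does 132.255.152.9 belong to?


First octet: 132
Binary: 10000100
10xxxxxx -> Class B (128-191)
Class B, default mask 255.255.0.0 (/16)


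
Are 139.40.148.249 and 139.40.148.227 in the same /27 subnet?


Mask: 255.255.255.224
139.40.148.249 AND mask = 139.40.148.224
139.40.148.227 AND mask = 139.40.148.224
Yes, same subnet (139.40.148.224)


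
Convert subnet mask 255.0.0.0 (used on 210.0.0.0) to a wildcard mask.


Subnet mask: 255.0.0.0
Wildcard = 255.255.255.255 - subnet mask
255 - 255 = 0
255 - 0 = 255
255 - 0 = 255
255 - 0 = 255
Wildcard: 0.255.255.255


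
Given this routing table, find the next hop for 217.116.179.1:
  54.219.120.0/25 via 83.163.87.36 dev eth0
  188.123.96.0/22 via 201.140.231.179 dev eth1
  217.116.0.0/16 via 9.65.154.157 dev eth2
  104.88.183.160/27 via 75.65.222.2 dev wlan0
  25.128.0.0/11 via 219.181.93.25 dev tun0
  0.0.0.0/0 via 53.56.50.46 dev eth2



Longest prefix match for 217.116.179.1:
  /25 54.219.120.0: no
  /22 188.123.96.0: no
  /16 217.116.0.0: MATCH
  /27 104.88.183.160: no
  /11 25.128.0.0: no
  /0 0.0.0.0: MATCH
Selected: next-hop 9.65.154.157 via eth2 (matched /16)


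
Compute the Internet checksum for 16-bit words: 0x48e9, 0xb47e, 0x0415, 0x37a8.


Sum all words (with carry folding):
+ 0x48e9 = 0x48e9
+ 0xb47e = 0xfd67
+ 0x0415 = 0x017d
+ 0x37a8 = 0x3925
One's complement: ~0x3925
Checksum = 0xc6da


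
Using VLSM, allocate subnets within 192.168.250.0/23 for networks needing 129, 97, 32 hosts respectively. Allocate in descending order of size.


129 hosts -> /24 (254 usable): 192.168.250.0/24
97 hosts -> /25 (126 usable): 192.168.251.0/25
32 hosts -> /26 (62 usable): 192.168.251.128/26
Allocation: 192.168.250.0/24 (129 hosts, 254 usable); 192.168.251.0/25 (97 hosts, 126 usable); 192.168.251.128/26 (32 hosts, 62 usable)


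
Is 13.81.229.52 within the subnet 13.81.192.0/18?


Subnet network: 13.81.192.0
Test IP AND mask: 13.81.192.0
Yes, 13.81.229.52 is in 13.81.192.0/18


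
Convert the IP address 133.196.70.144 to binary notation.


133 = 10000101
196 = 11000100
70 = 01000110
144 = 10010000
Binary: 10000101.11000100.01000110.10010000


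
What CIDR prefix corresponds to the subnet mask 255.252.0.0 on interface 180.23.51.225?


Binary: 11111111.11111100.00000000.00000000
Count leading 1s
Prefix: /14


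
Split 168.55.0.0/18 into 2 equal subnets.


New prefix = 18 + 1 = 19
Each subnet has 8192 addresses
  168.55.0.0/19
  168.55.32.0/19
Subnets: 168.55.0.0/19, 168.55.32.0/19


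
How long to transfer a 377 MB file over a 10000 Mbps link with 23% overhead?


Effective throughput = 10000 * (1 - 23/100) = 7700 Mbps
File size in Mb = 377 * 8 = 3016 Mb
Time = 3016 / 7700
Time = 0.3917 seconds


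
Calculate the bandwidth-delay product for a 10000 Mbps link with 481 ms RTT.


BDP = bandwidth * RTT
= 10000 Mbps * 481 ms
= 10000 * 1e6 * 481 / 1000 bits
= 4810000000 bits
= 601250000 bytes
= 587158.2031 KB
BDP = 4810000000 bits (601250000 bytes)


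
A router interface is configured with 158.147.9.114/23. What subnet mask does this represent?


/23 means 23 network bits, 9 host bits
Binary: 11111111111111111111111000000000
Mask: 255.255.254.0


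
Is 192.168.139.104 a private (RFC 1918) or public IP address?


RFC 1918 private ranges:
  10.0.0.0/8 (10.0.0.0 - 10.255.255.255)
  172.16.0.0/12 (172.16.0.0 - 172.31.255.255)
  192.168.0.0/16 (192.168.0.0 - 192.168.255.255)
Private (in 192.168.0.0/16)


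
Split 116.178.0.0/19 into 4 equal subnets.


New prefix = 19 + 2 = 21
Each subnet has 2048 addresses
  116.178.0.0/21
  116.178.8.0/21
  116.178.16.0/21
  116.178.24.0/21
Subnets: 116.178.0.0/21, 116.178.8.0/21, 116.178.16.0/21, 116.178.24.0/21


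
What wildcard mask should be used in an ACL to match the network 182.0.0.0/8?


Subnet mask: 255.0.0.0
Wildcard = 255.255.255.255 - subnet mask
255 - 255 = 0
255 - 0 = 255
255 - 0 = 255
255 - 0 = 255
Wildcard: 0.255.255.255


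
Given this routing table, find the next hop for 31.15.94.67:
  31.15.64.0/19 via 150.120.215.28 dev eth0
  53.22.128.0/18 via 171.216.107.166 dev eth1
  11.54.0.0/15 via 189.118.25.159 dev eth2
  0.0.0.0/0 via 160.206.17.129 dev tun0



Longest prefix match for 31.15.94.67:
  /19 31.15.64.0: MATCH
  /18 53.22.128.0: no
  /15 11.54.0.0: no
  /0 0.0.0.0: MATCH
Selected: next-hop 150.120.215.28 via eth0 (matched /19)


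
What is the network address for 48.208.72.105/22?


IP:   00110000.11010000.01001000.01101001
Mask: 11111111.11111111.11111100.00000000
AND operation:
Net:  00110000.11010000.01001000.00000000
Network: 48.208.72.0/22


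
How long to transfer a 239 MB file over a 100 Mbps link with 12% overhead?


Effective throughput = 100 * (1 - 12/100) = 88 Mbps
File size in Mb = 239 * 8 = 1912 Mb
Time = 1912 / 88
Time = 21.7273 seconds


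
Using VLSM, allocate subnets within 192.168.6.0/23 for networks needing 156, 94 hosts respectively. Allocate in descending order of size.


156 hosts -> /24 (254 usable): 192.168.6.0/24
94 hosts -> /25 (126 usable): 192.168.7.0/25
Allocation: 192.168.6.0/24 (156 hosts, 254 usable); 192.168.7.0/25 (94 hosts, 126 usable)


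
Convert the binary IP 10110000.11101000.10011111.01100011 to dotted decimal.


10110000 = 176
11101000 = 232
10011111 = 159
01100011 = 99
IP: 176.232.159.99


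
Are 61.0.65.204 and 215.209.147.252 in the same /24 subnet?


Mask: 255.255.255.0
61.0.65.204 AND mask = 61.0.65.0
215.209.147.252 AND mask = 215.209.147.0
No, different subnets (61.0.65.0 vs 215.209.147.0)


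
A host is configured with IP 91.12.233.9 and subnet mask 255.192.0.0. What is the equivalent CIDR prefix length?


Binary: 11111111.11000000.00000000.00000000
Count leading 1s
Prefix: /10


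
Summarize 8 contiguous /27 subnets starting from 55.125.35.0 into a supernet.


Original prefix: /27
Number of subnets: 8 = 2^3
New prefix = 27 - 3 = 24
Supernet: 55.125.35.0/24


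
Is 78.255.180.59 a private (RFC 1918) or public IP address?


RFC 1918 private ranges:
  10.0.0.0/8 (10.0.0.0 - 10.255.255.255)
  172.16.0.0/12 (172.16.0.0 - 172.31.255.255)
  192.168.0.0/16 (192.168.0.0 - 192.168.255.255)
Public (not in any RFC 1918 range)


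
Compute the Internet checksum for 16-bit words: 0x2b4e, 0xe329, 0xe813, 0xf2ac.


Sum all words (with carry folding):
+ 0x2b4e = 0x2b4e
+ 0xe329 = 0x0e78
+ 0xe813 = 0xf68b
+ 0xf2ac = 0xe938
One's complement: ~0xe938
Checksum = 0x16c7


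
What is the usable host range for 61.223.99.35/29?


Network: 61.223.99.32
Broadcast: 61.223.99.39
First usable = network + 1
Last usable = broadcast - 1
Range: 61.223.99.33 to 61.223.99.38


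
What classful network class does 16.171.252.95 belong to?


First octet: 16
Binary: 00010000
0xxxxxxx -> Class A (1-126)
Class A, default mask 255.0.0.0 (/8)


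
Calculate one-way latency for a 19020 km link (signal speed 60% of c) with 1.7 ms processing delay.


Speed = 0.6 * 3e5 km/s = 180000 km/s
Propagation delay = 19020 / 180000 = 0.1057 s = 105.6667 ms
Processing delay = 1.7 ms
Total one-way latency = 107.3667 ms


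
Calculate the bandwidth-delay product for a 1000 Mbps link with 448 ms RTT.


BDP = bandwidth * RTT
= 1000 Mbps * 448 ms
= 1000 * 1e6 * 448 / 1000 bits
= 448000000 bits
= 56000000 bytes
= 54687.5 KB
BDP = 448000000 bits (56000000 bytes)


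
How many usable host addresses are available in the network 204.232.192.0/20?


Host bits = 32 - 20 = 12
Total addresses = 2^12 = 4096
Usable = total - 2 (network and broadcast)
Usable hosts: 4094


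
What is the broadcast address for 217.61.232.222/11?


Network: 217.32.0.0/11
Host bits = 21
Set all host bits to 1:
Broadcast: 217.63.255.255


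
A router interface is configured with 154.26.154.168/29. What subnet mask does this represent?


/29 means 29 network bits, 3 host bits
Binary: 11111111111111111111111111111000
Mask: 255.255.255.248


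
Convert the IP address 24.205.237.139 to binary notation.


24 = 00011000
205 = 11001101
237 = 11101101
139 = 10001011
Binary: 00011000.11001101.11101101.10001011


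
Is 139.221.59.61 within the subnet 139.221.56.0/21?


Subnet network: 139.221.56.0
Test IP AND mask: 139.221.56.0
Yes, 139.221.59.61 is in 139.221.56.0/21


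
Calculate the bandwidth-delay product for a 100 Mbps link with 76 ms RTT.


BDP = bandwidth * RTT
= 100 Mbps * 76 ms
= 100 * 1e6 * 76 / 1000 bits
= 7600000 bits
= 950000 bytes
= 927.7344 KB
BDP = 7600000 bits (950000 bytes)


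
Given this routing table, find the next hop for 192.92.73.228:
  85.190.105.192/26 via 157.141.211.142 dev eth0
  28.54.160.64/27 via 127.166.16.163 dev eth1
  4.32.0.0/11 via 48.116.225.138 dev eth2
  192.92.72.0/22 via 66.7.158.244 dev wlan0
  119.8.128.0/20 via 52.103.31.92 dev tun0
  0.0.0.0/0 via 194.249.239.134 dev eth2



Longest prefix match for 192.92.73.228:
  /26 85.190.105.192: no
  /27 28.54.160.64: no
  /11 4.32.0.0: no
  /22 192.92.72.0: MATCH
  /20 119.8.128.0: no
  /0 0.0.0.0: MATCH
Selected: next-hop 66.7.158.244 via wlan0 (matched /22)


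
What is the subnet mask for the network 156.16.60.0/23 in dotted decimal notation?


/23 means 23 network bits, 9 host bits
Binary: 11111111111111111111111000000000
Mask: 255.255.254.0


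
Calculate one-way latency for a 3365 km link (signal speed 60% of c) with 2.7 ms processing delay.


Speed = 0.6 * 3e5 km/s = 180000 km/s
Propagation delay = 3365 / 180000 = 0.0187 s = 18.6944 ms
Processing delay = 2.7 ms
Total one-way latency = 21.3944 ms


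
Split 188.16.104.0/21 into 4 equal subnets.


New prefix = 21 + 2 = 23
Each subnet has 512 addresses
  188.16.104.0/23
  188.16.106.0/23
  188.16.108.0/23
  188.16.110.0/23
Subnets: 188.16.104.0/23, 188.16.106.0/23, 188.16.108.0/23, 188.16.110.0/23


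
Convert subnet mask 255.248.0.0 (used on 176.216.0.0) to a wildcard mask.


Subnet mask: 255.248.0.0
Wildcard = 255.255.255.255 - subnet mask
255 - 255 = 0
255 - 248 = 7
255 - 0 = 255
255 - 0 = 255
Wildcard: 0.7.255.255


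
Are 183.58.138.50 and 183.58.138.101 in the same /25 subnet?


Mask: 255.255.255.128
183.58.138.50 AND mask = 183.58.138.0
183.58.138.101 AND mask = 183.58.138.0
Yes, same subnet (183.58.138.0)


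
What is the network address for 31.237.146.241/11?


IP:   00011111.11101101.10010010.11110001
Mask: 11111111.11100000.00000000.00000000
AND operation:
Net:  00011111.11100000.00000000.00000000
Network: 31.224.0.0/11


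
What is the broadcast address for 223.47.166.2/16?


Network: 223.47.0.0/16
Host bits = 16
Set all host bits to 1:
Broadcast: 223.47.255.255


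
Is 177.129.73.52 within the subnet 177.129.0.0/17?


Subnet network: 177.129.0.0
Test IP AND mask: 177.129.0.0
Yes, 177.129.73.52 is in 177.129.0.0/17


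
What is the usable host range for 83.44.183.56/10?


Network: 83.0.0.0
Broadcast: 83.63.255.255
First usable = network + 1
Last usable = broadcast - 1
Range: 83.0.0.1 to 83.63.255.254


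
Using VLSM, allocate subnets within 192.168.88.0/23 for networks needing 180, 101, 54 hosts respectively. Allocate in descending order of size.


180 hosts -> /24 (254 usable): 192.168.88.0/24
101 hosts -> /25 (126 usable): 192.168.89.0/25
54 hosts -> /26 (62 usable): 192.168.89.128/26
Allocation: 192.168.88.0/24 (180 hosts, 254 usable); 192.168.89.0/25 (101 hosts, 126 usable); 192.168.89.128/26 (54 hosts, 62 usable)


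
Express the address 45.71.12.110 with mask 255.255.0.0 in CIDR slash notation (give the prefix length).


Binary: 11111111.11111111.00000000.00000000
Count leading 1s
Prefix: /16


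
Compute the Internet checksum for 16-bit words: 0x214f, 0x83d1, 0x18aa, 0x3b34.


Sum all words (with carry folding):
+ 0x214f = 0x214f
+ 0x83d1 = 0xa520
+ 0x18aa = 0xbdca
+ 0x3b34 = 0xf8fe
One's complement: ~0xf8fe
Checksum = 0x0701


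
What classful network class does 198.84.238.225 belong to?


First octet: 198
Binary: 11000110
110xxxxx -> Class C (192-223)
Class C, default mask 255.255.255.0 (/24)


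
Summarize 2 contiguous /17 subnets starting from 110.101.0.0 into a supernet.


Original prefix: /17
Number of subnets: 2 = 2^1
New prefix = 17 - 1 = 16
Supernet: 110.101.0.0/16


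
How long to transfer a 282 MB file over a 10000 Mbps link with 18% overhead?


Effective throughput = 10000 * (1 - 18/100) = 8200 Mbps
File size in Mb = 282 * 8 = 2256 Mb
Time = 2256 / 8200
Time = 0.2751 seconds


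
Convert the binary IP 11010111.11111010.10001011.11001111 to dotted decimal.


11010111 = 215
11111010 = 250
10001011 = 139
11001111 = 207
IP: 215.250.139.207


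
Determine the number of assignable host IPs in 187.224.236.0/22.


Host bits = 32 - 22 = 10
Total addresses = 2^10 = 1024
Usable = total - 2 (network and broadcast)
Usable hosts: 1022


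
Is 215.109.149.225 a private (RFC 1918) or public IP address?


RFC 1918 private ranges:
  10.0.0.0/8 (10.0.0.0 - 10.255.255.255)
  172.16.0.0/12 (172.16.0.0 - 172.31.255.255)
  192.168.0.0/16 (192.168.0.0 - 192.168.255.255)
Public (not in any RFC 1918 range)


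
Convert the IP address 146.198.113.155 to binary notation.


146 = 10010010
198 = 11000110
113 = 01110001
155 = 10011011
Binary: 10010010.11000110.01110001.10011011


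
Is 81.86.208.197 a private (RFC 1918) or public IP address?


RFC 1918 private ranges:
  10.0.0.0/8 (10.0.0.0 - 10.255.255.255)
  172.16.0.0/12 (172.16.0.0 - 172.31.255.255)
  192.168.0.0/16 (192.168.0.0 - 192.168.255.255)
Public (not in any RFC 1918 range)


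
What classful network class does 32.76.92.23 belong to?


First octet: 32
Binary: 00100000
0xxxxxxx -> Class A (1-126)
Class A, default mask 255.0.0.0 (/8)


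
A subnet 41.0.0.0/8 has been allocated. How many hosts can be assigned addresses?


Host bits = 32 - 8 = 24
Total addresses = 2^24 = 16777216
Usable = total - 2 (network and broadcast)
Usable hosts: 16777214


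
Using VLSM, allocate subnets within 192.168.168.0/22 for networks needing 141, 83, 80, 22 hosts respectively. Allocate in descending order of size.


141 hosts -> /24 (254 usable): 192.168.168.0/24
83 hosts -> /25 (126 usable): 192.168.169.0/25
80 hosts -> /25 (126 usable): 192.168.169.128/25
22 hosts -> /27 (30 usable): 192.168.170.0/27
Allocation: 192.168.168.0/24 (141 hosts, 254 usable); 192.168.169.0/25 (83 hosts, 126 usable); 192.168.169.128/25 (80 hosts, 126 usable); 192.168.170.0/27 (22 hosts, 30 usable)


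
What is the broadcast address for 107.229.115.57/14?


Network: 107.228.0.0/14
Host bits = 18
Set all host bits to 1:
Broadcast: 107.231.255.255


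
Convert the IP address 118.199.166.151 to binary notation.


118 = 01110110
199 = 11000111
166 = 10100110
151 = 10010111
Binary: 01110110.11000111.10100110.10010111


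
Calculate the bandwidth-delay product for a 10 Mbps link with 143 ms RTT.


BDP = bandwidth * RTT
= 10 Mbps * 143 ms
= 10 * 1e6 * 143 / 1000 bits
= 1430000 bits
= 178750 bytes
= 174.5605 KB
BDP = 1430000 bits (178750 bytes)


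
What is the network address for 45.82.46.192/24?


IP:   00101101.01010010.00101110.11000000
Mask: 11111111.11111111.11111111.00000000
AND operation:
Net:  00101101.01010010.00101110.00000000
Network: 45.82.46.0/24


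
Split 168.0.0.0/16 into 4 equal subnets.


New prefix = 16 + 2 = 18
Each subnet has 16384 addresses
  168.0.0.0/18
  168.0.64.0/18
  168.0.128.0/18
  168.0.192.0/18
Subnets: 168.0.0.0/18, 168.0.64.0/18, 168.0.128.0/18, 168.0.192.0/18


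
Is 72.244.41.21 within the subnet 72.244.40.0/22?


Subnet network: 72.244.40.0
Test IP AND mask: 72.244.40.0
Yes, 72.244.41.21 is in 72.244.40.0/22


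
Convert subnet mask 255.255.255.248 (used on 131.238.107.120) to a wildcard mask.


Subnet mask: 255.255.255.248
Wildcard = 255.255.255.255 - subnet mask
255 - 255 = 0
255 - 255 = 0
255 - 255 = 0
255 - 248 = 7
Wildcard: 0.0.0.7


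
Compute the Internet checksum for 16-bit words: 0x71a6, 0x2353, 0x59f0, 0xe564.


Sum all words (with carry folding):
+ 0x71a6 = 0x71a6
+ 0x2353 = 0x94f9
+ 0x59f0 = 0xeee9
+ 0xe564 = 0xd44e
One's complement: ~0xd44e
Checksum = 0x2bb1


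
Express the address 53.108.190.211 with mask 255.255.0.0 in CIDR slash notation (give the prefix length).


Binary: 11111111.11111111.00000000.00000000
Count leading 1s
Prefix: /16


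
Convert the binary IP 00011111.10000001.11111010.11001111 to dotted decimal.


00011111 = 31
10000001 = 129
11111010 = 250
11001111 = 207
IP: 31.129.250.207


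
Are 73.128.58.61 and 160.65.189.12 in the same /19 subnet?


Mask: 255.255.224.0
73.128.58.61 AND mask = 73.128.32.0
160.65.189.12 AND mask = 160.65.160.0
No, different subnets (73.128.32.0 vs 160.65.160.0)


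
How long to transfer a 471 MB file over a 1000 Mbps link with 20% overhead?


Effective throughput = 1000 * (1 - 20/100) = 800 Mbps
File size in Mb = 471 * 8 = 3768 Mb
Time = 3768 / 800
Time = 4.71 seconds


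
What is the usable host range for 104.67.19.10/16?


Network: 104.67.0.0
Broadcast: 104.67.255.255
First usable = network + 1
Last usable = broadcast - 1
Range: 104.67.0.1 to 104.67.255.254


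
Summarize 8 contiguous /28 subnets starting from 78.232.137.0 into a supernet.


Original prefix: /28
Number of subnets: 8 = 2^3
New prefix = 28 - 3 = 25
Supernet: 78.232.137.0/25


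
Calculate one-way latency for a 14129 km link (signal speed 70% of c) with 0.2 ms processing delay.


Speed = 0.7 * 3e5 km/s = 210000 km/s
Propagation delay = 14129 / 210000 = 0.0673 s = 67.281 ms
Processing delay = 0.2 ms
Total one-way latency = 67.481 ms


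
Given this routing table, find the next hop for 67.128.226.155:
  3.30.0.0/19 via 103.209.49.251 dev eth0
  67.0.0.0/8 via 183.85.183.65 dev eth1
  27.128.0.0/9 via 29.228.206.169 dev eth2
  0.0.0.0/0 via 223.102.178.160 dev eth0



Longest prefix match for 67.128.226.155:
  /19 3.30.0.0: no
  /8 67.0.0.0: MATCH
  /9 27.128.0.0: no
  /0 0.0.0.0: MATCH
Selected: next-hop 183.85.183.65 via eth1 (matched /8)


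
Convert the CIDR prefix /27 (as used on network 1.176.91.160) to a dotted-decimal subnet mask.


/27 means 27 network bits, 5 host bits
Binary: 11111111111111111111111111100000
Mask: 255.255.255.224


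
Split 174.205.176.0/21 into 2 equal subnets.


New prefix = 21 + 1 = 22
Each subnet has 1024 addresses
  174.205.176.0/22
  174.205.180.0/22
Subnets: 174.205.176.0/22, 174.205.180.0/22


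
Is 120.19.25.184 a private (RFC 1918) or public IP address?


RFC 1918 private ranges:
  10.0.0.0/8 (10.0.0.0 - 10.255.255.255)
  172.16.0.0/12 (172.16.0.0 - 172.31.255.255)
  192.168.0.0/16 (192.168.0.0 - 192.168.255.255)
Public (not in any RFC 1918 range)


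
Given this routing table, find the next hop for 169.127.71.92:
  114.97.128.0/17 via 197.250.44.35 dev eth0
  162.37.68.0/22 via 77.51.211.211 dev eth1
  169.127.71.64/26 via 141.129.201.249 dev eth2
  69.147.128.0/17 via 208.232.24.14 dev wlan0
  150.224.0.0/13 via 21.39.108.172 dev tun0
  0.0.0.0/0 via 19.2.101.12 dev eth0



Longest prefix match for 169.127.71.92:
  /17 114.97.128.0: no
  /22 162.37.68.0: no
  /26 169.127.71.64: MATCH
  /17 69.147.128.0: no
  /13 150.224.0.0: no
  /0 0.0.0.0: MATCH
Selected: next-hop 141.129.201.249 via eth2 (matched /26)


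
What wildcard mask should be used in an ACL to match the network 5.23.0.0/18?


Subnet mask: 255.255.192.0
Wildcard = 255.255.255.255 - subnet mask
255 - 255 = 0
255 - 255 = 0
255 - 192 = 63
255 - 0 = 255
Wildcard: 0.0.63.255


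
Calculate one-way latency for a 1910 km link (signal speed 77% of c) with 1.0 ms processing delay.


Speed = 0.77 * 3e5 km/s = 231000 km/s
Propagation delay = 1910 / 231000 = 0.0083 s = 8.2684 ms
Processing delay = 1.0 ms
Total one-way latency = 9.2684 ms


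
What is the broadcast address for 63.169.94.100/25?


Network: 63.169.94.0/25
Host bits = 7
Set all host bits to 1:
Broadcast: 63.169.94.127


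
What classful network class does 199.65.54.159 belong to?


First octet: 199
Binary: 11000111
110xxxxx -> Class C (192-223)
Class C, default mask 255.255.255.0 (/24)


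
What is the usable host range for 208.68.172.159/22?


Network: 208.68.172.0
Broadcast: 208.68.175.255
First usable = network + 1
Last usable = broadcast - 1
Range: 208.68.172.1 to 208.68.175.254


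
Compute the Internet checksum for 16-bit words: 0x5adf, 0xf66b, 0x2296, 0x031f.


Sum all words (with carry folding):
+ 0x5adf = 0x5adf
+ 0xf66b = 0x514b
+ 0x2296 = 0x73e1
+ 0x031f = 0x7700
One's complement: ~0x7700
Checksum = 0x88ff


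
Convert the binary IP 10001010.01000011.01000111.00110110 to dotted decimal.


10001010 = 138
01000011 = 67
01000111 = 71
00110110 = 54
IP: 138.67.71.54


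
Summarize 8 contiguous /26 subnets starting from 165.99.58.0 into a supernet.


Original prefix: /26
Number of subnets: 8 = 2^3
New prefix = 26 - 3 = 23
Supernet: 165.99.58.0/23


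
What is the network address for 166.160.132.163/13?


IP:   10100110.10100000.10000100.10100011
Mask: 11111111.11111000.00000000.00000000
AND operation:
Net:  10100110.10100000.00000000.00000000
Network: 166.160.0.0/13


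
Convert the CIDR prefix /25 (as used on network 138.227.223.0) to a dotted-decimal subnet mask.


/25 means 25 network bits, 7 host bits
Binary: 11111111111111111111111110000000
Mask: 255.255.255.128


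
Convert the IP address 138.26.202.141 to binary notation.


138 = 10001010
26 = 00011010
202 = 11001010
141 = 10001101
Binary: 10001010.00011010.11001010.10001101


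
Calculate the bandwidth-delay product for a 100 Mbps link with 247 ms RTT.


BDP = bandwidth * RTT
= 100 Mbps * 247 ms
= 100 * 1e6 * 247 / 1000 bits
= 24700000 bits
= 3087500 bytes
= 3015.1367 KB
BDP = 24700000 bits (3087500 bytes)


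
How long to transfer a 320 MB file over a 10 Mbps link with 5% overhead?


Effective throughput = 10 * (1 - 5/100) = 9.5 Mbps
File size in Mb = 320 * 8 = 2560 Mb
Time = 2560 / 9.5
Time = 269.4737 seconds


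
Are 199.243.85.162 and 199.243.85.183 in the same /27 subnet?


Mask: 255.255.255.224
199.243.85.162 AND mask = 199.243.85.160
199.243.85.183 AND mask = 199.243.85.160
Yes, same subnet (199.243.85.160)


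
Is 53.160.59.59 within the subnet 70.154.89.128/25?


Subnet network: 70.154.89.128
Test IP AND mask: 53.160.59.0
No, 53.160.59.59 is not in 70.154.89.128/25


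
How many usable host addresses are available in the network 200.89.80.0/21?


Host bits = 32 - 21 = 11
Total addresses = 2^11 = 2048
Usable = total - 2 (network and broadcast)
Usable hosts: 2046


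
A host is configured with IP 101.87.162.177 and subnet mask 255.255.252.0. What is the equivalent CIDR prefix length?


Binary: 11111111.11111111.11111100.00000000
Count leading 1s
Prefix: /22


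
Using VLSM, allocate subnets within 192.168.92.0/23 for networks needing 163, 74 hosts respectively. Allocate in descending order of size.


163 hosts -> /24 (254 usable): 192.168.92.0/24
74 hosts -> /25 (126 usable): 192.168.93.0/25
Allocation: 192.168.92.0/24 (163 hosts, 254 usable); 192.168.93.0/25 (74 hosts, 126 usable)
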